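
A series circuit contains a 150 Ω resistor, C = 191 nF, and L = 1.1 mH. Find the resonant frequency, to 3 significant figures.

ω₀ = 1/√(LC) = 1/√(0.0011 × 1.91e-07) = 68990 rad/s
f₀ = ω₀/(2π) = 11.0 kHz

11.0 kHz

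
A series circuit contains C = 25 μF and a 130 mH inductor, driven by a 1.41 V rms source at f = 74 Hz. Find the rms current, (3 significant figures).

ω = 2πf = 465.0 rad/s
X_L = ωL = 60.4 Ω
X_C = 1/(ωC) = 86.0 Ω
Net reactance X = X_L − X_C = -25.6 Ω
Z = − j25.6 Ω
|Z| = √(0² + 25.6²) = 25.6 Ω
I = V/|Z| = 1.41/25.6 = 55.1 mA

55.1 mA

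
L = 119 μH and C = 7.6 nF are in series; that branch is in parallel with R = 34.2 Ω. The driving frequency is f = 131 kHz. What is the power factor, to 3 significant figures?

ω = 2πf = 823100 rad/s
X_L = ωL = 97.9 Ω
X_C = 1/(ωC) = 160 Ω
Branch 1: Z₁ = R = 34.2 Ω
Branch 2 (series LC): Z₂ = j(X_L − X_C) = −j61.9 Ω
Parallel: Z = Z₁Z₂/(Z₁+Z₂), |Z| = 29.9 Ω, ∠Z = -28.9°
cos φ = cos(-28.9°) = 0.875

0.875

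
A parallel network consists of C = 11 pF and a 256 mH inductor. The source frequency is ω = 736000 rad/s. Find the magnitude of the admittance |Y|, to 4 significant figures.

2.789 μS

X_L = ωL = 188400 Ω
X_C = 1/(ωC) = 123500 Ω
Parallel: admittances add. Y = 1/(jωL) + jωC
Y = (0 + j2.789e-06) S
|Y| = 2.789e-06 S → |Z| = 1/|Y| = 358600 Ω, ∠Z = −∠Y = -90.00°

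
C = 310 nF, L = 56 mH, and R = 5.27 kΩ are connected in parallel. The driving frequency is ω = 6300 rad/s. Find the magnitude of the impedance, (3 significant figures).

1110 Ω

X_L = ωL = 353 Ω
X_C = 1/(ωC) = 512 Ω
Parallel: admittances add. Y = 1/R + 1/(jωL) + jωC
Y = (0.000190 − j0.000881) S
|Y| = 0.000902 S → |Z| = 1/|Y| = 1110 Ω, ∠Z = −∠Y = 77.9°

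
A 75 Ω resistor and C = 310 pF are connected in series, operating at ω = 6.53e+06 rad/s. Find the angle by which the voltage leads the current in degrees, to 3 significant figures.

X_C = 1/(ωC) = 494 Ω
Z = 75.0 − j494 Ω
|Z| = √(75.0² + 494²) = 500 Ω
∠Z = arctan(-494/75.0) = -81.4°

-81.4°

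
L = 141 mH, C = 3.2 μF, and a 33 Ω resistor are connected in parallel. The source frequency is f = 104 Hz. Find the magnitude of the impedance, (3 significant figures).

31.7 Ω

ω = 2πf = 653.5 rad/s
X_L = ωL = 92.1 Ω
X_C = 1/(ωC) = 478 Ω
Parallel: admittances add. Y = 1/R + 1/(jωL) + jωC
Y = (0.0303 − j0.00876) S
|Y| = 0.0315 S → |Z| = 1/|Y| = 31.7 Ω, ∠Z = −∠Y = 16.1°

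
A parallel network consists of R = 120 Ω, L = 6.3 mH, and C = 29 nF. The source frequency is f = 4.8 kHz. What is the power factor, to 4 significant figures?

0.8848

ω = 2πf = 30160 rad/s
X_L = ωL = 190.0 Ω
X_C = 1/(ωC) = 1143 Ω
Parallel: admittances add. Y = 1/R + 1/(jωL) + jωC
Y = (0.008333 − j0.004388) S
|Y| = 0.009418 S → |Z| = 1/|Y| = 106.2 Ω, ∠Z = −∠Y = 27.77°
cos φ = cos(27.77°) = 0.8848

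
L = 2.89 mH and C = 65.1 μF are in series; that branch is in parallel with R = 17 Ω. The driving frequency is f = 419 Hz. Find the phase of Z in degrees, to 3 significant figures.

84.0°

ω = 2πf = 2633 rad/s
X_L = ωL = 7.61 Ω
X_C = 1/(ωC) = 5.83 Ω
Branch 1: Z₁ = R = 17.0 Ω
Branch 2 (series LC): Z₂ = j(X_L − X_C) = j1.77 Ω
Parallel: Z = Z₁Z₂/(Z₁+Z₂), |Z| = 1.76 Ω, ∠Z = 84.0°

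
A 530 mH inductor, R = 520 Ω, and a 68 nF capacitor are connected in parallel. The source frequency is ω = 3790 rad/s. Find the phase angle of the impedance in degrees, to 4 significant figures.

X_L = ωL = 2009 Ω
X_C = 1/(ωC) = 3880 Ω
Parallel: admittances add. Y = 1/R + 1/(jωL) + jωC
Y = (0.001923 − j0.0002401) S
|Y| = 0.001938 S → |Z| = 1/|Y| = 516.0 Ω, ∠Z = −∠Y = 7.117°

7.117°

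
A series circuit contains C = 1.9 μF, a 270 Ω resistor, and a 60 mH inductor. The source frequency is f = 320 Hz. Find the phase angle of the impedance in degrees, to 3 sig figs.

ω = 2πf = 2011 rad/s
X_L = ωL = 121 Ω
X_C = 1/(ωC) = 262 Ω
Net reactance X = X_L − X_C = -141 Ω
Z = 270 − j141 Ω
|Z| = √(270² + 141²) = 305 Ω
∠Z = arctan(-141/270) = -27.6°

-27.6°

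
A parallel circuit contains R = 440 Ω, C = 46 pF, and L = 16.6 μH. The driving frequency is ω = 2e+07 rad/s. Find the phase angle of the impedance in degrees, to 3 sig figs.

42.6°

X_L = ωL = 332 Ω
X_C = 1/(ωC) = 1090 Ω
Parallel: admittances add. Y = 1/R + 1/(jωL) + jωC
Y = (0.00227 − j0.00209) S
|Y| = 0.00309 S → |Z| = 1/|Y| = 324 Ω, ∠Z = −∠Y = 42.6°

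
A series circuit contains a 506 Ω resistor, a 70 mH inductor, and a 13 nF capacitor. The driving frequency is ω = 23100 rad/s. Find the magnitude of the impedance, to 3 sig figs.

X_L = ωL = 1620 Ω
X_C = 1/(ωC) = 3330 Ω
Net reactance X = X_L − X_C = -1710 Ω
Z = 506 − j1710 Ω
|Z| = √(506² + 1710²) = 1790 Ω

1790 Ω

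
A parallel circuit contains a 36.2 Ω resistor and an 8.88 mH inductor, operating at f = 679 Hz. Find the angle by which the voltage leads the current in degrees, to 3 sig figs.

43.7°

ω = 2πf = 4266 rad/s
X_L = ωL = 37.9 Ω
Parallel: admittances add. Y = 1/R + 1/(jωL)
Y = (0.0276 − j0.0264) S
|Y| = 0.0382 S → |Z| = 1/|Y| = 26.2 Ω, ∠Z = −∠Y = 43.7°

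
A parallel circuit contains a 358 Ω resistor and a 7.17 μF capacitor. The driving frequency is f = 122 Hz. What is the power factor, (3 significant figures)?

0.453

ω = 2πf = 766.5 rad/s
X_C = 1/(ωC) = 182 Ω
Parallel: admittances add. Y = 1/R + jωC
Y = (0.00279 + j0.00550) S
|Y| = 0.00617 S → |Z| = 1/|Y| = 162 Ω, ∠Z = −∠Y = -63.1°
cos φ = cos(-63.1°) = 0.453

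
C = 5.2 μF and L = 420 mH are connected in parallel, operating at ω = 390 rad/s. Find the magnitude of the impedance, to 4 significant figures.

245.3 Ω

X_L = ωL = 163.8 Ω
X_C = 1/(ωC) = 493.1 Ω
Parallel: admittances add. Y = 1/(jωL) + jωC
Y = (0 − j0.004077) S
|Y| = 0.004077 S → |Z| = 1/|Y| = 245.3 Ω, ∠Z = −∠Y = 90.00°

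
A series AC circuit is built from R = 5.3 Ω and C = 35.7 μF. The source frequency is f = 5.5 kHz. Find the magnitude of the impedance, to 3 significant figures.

ω = 2πf = 34560 rad/s
X_C = 1/(ωC) = 0.811 Ω
Z = 5.30 − j0.811 Ω
|Z| = √(5.30² + 0.811²) = 5.36 Ω

5.36 Ω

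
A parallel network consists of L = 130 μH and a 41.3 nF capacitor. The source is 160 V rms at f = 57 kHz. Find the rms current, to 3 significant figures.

1.07 A

ω = 2πf = 358100 rad/s
X_L = ωL = 46.6 Ω
X_C = 1/(ωC) = 67.6 Ω
Parallel: admittances add. Y = 1/(jωL) + jωC
Y = (0 − j0.00669) S
|Y| = 0.00669 S → |Z| = 1/|Y| = 150 Ω, ∠Z = −∠Y = 90.0°
I = V/|Z| = 160/150 = 1.07 A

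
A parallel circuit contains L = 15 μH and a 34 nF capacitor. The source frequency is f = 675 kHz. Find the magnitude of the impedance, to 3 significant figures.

7.78 Ω

ω = 2πf = 4.241e+06 rad/s
X_L = ωL = 63.6 Ω
X_C = 1/(ωC) = 6.93 Ω
Parallel: admittances add. Y = 1/(jωL) + jωC
Y = (0 + j0.128) S
|Y| = 0.128 S → |Z| = 1/|Y| = 7.78 Ω, ∠Z = −∠Y = -90.0°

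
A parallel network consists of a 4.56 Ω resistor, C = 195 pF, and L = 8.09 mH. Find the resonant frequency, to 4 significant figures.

126.7 kHz

ω₀ = 1/√(LC) = 1/√(0.00809 × 1.95e-10) = 796200 rad/s
f₀ = ω₀/(2π) = 126.7 kHz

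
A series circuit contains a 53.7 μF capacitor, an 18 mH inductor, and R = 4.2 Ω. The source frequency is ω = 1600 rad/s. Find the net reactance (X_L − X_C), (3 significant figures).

X_L = ωL = 28.8 Ω
X_C = 1/(ωC) = 11.6 Ω
X = 28.8 − 11.6 = 17.2 Ω

17.2 Ω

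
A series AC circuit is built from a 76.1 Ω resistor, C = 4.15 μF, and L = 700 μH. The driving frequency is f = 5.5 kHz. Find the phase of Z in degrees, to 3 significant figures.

12.7°

ω = 2πf = 34560 rad/s
X_L = ωL = 24.2 Ω
X_C = 1/(ωC) = 6.97 Ω
Net reactance X = X_L − X_C = 17.2 Ω
Z = 76.1 + j17.2 Ω
|Z| = √(76.1² + 17.2²) = 78.0 Ω
∠Z = arctan(17.2/76.1) = 12.7°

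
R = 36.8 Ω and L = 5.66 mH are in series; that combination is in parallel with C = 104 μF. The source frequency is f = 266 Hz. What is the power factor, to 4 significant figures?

0.1507

ω = 2πf = 1671 rad/s
X_L = ωL = 9.460 Ω
X_C = 1/(ωC) = 5.753 Ω
Branch 1 (R+jX_L): Z₁ = 36.80 + j9.460 Ω, |Z₁| = 38.00 Ω
Branch 2 (−jX_C): Z₂ = −j5.753 Ω
Parallel: Z = Z₁Z₂/(Z₁+Z₂), |Z| = 5.910 Ω, ∠Z = -81.34°
cos φ = cos(-81.34°) = 0.1507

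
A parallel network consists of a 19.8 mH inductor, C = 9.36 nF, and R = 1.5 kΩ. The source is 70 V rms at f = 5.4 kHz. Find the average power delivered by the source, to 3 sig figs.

ω = 2πf = 33930 rad/s
X_L = ωL = 672 Ω
X_C = 1/(ωC) = 3150 Ω
Parallel: admittances add. Y = 1/R + 1/(jωL) + jωC
Y = (0.000667 − j0.00117) S
|Y| = 0.00135 S → |Z| = 1/|Y| = 742 Ω, ∠Z = −∠Y = 60.3°
I = V/|Z| = 94.3 mA
P = VI cos φ = 70 × 0.0943 × cos(60.3°) = 3.27 W

3.27 W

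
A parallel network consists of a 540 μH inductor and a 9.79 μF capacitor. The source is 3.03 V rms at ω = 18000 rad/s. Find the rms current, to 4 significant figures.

X_L = ωL = 9.720 Ω
X_C = 1/(ωC) = 5.675 Ω
Parallel: admittances add. Y = 1/(jωL) + jωC
Y = (0 + j0.07334) S
|Y| = 0.07334 S → |Z| = 1/|Y| = 13.64 Ω, ∠Z = −∠Y = -90.00°
I = V/|Z| = 3.03/13.64 = 222.2 mA

222.2 mA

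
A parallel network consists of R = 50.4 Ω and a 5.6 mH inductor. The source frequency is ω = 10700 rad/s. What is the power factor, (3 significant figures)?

X_L = ωL = 59.9 Ω
Parallel: admittances add. Y = 1/R + 1/(jωL)
Y = (0.0198 − j0.0167) S
|Y| = 0.0259 S → |Z| = 1/|Y| = 38.6 Ω, ∠Z = −∠Y = 40.1°
cos φ = cos(40.1°) = 0.765

0.765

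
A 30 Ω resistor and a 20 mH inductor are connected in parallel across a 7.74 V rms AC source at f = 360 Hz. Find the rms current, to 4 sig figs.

ω = 2πf = 2262 rad/s
X_L = ωL = 45.24 Ω
Parallel: admittances add. Y = 1/R + 1/(jωL)
Y = (0.03333 − j0.02210) S
|Y| = 0.04000 S → |Z| = 1/|Y| = 25.00 Ω, ∠Z = −∠Y = 33.55°
I = V/|Z| = 7.74/25.00 = 309.6 mA

309.6 mA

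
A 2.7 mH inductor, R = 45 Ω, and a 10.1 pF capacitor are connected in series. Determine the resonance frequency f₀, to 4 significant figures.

ω₀ = 1/√(LC) = 1/√(0.0027 × 1.01e-11) = 6.056e+06 rad/s
f₀ = ω₀/(2π) = 963.8 kHz

963.8 kHz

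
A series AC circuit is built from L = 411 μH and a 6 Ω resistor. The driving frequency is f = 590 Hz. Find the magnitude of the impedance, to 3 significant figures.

6.19 Ω

ω = 2πf = 3707 rad/s
X_L = ωL = 1.52 Ω
Z = 6.00 + j1.52 Ω
|Z| = √(6.00² + 1.52²) = 6.19 Ω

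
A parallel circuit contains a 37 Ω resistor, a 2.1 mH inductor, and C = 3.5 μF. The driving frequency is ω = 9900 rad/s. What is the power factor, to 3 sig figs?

X_L = ωL = 20.8 Ω
X_C = 1/(ωC) = 28.9 Ω
Parallel: admittances add. Y = 1/R + 1/(jωL) + jωC
Y = (0.0270 − j0.0135) S
|Y| = 0.0302 S → |Z| = 1/|Y| = 33.1 Ω, ∠Z = −∠Y = 26.5°
cos φ = cos(26.5°) = 0.895

0.895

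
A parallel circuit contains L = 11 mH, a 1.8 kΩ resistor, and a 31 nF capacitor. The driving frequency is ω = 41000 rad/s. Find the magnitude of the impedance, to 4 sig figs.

X_L = ωL = 451.0 Ω
X_C = 1/(ωC) = 786.8 Ω
Parallel: admittances add. Y = 1/R + 1/(jωL) + jωC
Y = (0.0005556 − j0.0009463) S
|Y| = 0.001097 S → |Z| = 1/|Y| = 911.3 Ω, ∠Z = −∠Y = 59.58°

911.3 Ω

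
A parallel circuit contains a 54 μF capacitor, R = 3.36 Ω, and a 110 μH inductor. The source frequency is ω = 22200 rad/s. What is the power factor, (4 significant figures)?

X_L = ωL = 2.442 Ω
X_C = 1/(ωC) = 0.8342 Ω
Parallel: admittances add. Y = 1/R + 1/(jωL) + jωC
Y = (0.2976 + j0.7893) S
|Y| = 0.8435 S → |Z| = 1/|Y| = 1.185 Ω, ∠Z = −∠Y = -69.34°
cos φ = cos(-69.34°) = 0.3528

0.3528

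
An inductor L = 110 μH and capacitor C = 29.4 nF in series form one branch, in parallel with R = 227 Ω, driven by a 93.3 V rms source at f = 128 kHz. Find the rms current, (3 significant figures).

2.06 A

ω = 2πf = 804200 rad/s
X_L = ωL = 88.5 Ω
X_C = 1/(ωC) = 42.3 Ω
Branch 1: Z₁ = R = 227 Ω
Branch 2 (series LC): Z₂ = j(X_L − X_C) = j46.2 Ω
Parallel: Z = Z₁Z₂/(Z₁+Z₂), |Z| = 45.2 Ω, ∠Z = 78.5°
I = V/|Z| = 93.3/45.2 = 2.06 A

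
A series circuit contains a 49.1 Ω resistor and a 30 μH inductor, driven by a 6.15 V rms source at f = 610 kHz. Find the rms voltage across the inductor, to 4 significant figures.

ω = 2πf = 3.833e+06 rad/s
X_L = ωL = 115.0 Ω
Z = 49.10 + j115.0 Ω
|Z| = √(49.10² + 115.0²) = 125.0 Ω
I = V/|Z| = 49.19 mA
V_L = I·|Z_L| = 0.04919 × 115.0 = 5.656 V

5.656 V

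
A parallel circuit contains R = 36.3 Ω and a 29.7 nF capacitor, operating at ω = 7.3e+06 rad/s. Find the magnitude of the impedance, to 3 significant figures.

X_C = 1/(ωC) = 4.61 Ω
Parallel: admittances add. Y = 1/R + jωC
Y = (0.0275 + j0.217) S
|Y| = 0.219 S → |Z| = 1/|Y| = 4.58 Ω, ∠Z = −∠Y = -82.8°

4.58 Ω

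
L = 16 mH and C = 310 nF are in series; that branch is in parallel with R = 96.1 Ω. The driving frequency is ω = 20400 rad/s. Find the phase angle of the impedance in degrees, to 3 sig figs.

29.7°

X_L = ωL = 326 Ω
X_C = 1/(ωC) = 158 Ω
Branch 1: Z₁ = R = 96.1 Ω
Branch 2 (series LC): Z₂ = j(X_L − X_C) = j168 Ω
Parallel: Z = Z₁Z₂/(Z₁+Z₂), |Z| = 83.5 Ω, ∠Z = 29.7°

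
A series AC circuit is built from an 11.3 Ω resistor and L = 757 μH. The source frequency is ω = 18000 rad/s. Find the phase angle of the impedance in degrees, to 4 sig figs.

50.33°

X_L = ωL = 13.63 Ω
Z = 11.30 + j13.63 Ω
|Z| = √(11.30² + 13.63²) = 17.70 Ω
∠Z = arctan(13.63/11.30) = 50.33°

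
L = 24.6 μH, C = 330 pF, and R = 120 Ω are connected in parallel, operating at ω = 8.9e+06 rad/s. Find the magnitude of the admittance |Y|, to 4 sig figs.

X_L = ωL = 218.9 Ω
X_C = 1/(ωC) = 340.5 Ω
Parallel: admittances add. Y = 1/R + 1/(jωL) + jωC
Y = (0.008333 − j0.001630) S
|Y| = 0.008491 S → |Z| = 1/|Y| = 117.8 Ω, ∠Z = −∠Y = 11.07°

8.491 mS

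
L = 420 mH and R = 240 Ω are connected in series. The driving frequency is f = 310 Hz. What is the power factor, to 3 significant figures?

ω = 2πf = 1948 rad/s
X_L = ωL = 818 Ω
Z = 240 + j818 Ω
|Z| = √(240² + 818²) = 853 Ω
∠Z = arctan(818/240) = 73.6°
cos φ = cos(73.6°) = 0.282

0.282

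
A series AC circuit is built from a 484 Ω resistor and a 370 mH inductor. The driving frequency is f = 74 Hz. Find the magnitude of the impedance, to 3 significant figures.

ω = 2πf = 465.0 rad/s
X_L = ωL = 172 Ω
Z = 484 + j172 Ω
|Z| = √(484² + 172²) = 514 Ω

514 Ω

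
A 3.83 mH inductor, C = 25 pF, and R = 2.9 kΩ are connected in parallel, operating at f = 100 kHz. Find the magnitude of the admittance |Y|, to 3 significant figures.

528 μS

ω = 2πf = 628300 rad/s
X_L = ωL = 2410 Ω
X_C = 1/(ωC) = 63700 Ω
Parallel: admittances add. Y = 1/R + 1/(jωL) + jωC
Y = (0.000345 − j0.000400) S
|Y| = 0.000528 S → |Z| = 1/|Y| = 1890 Ω, ∠Z = −∠Y = 49.2°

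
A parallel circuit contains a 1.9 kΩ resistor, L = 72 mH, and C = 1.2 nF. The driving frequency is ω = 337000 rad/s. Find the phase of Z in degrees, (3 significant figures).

-34.6°

X_L = ωL = 24300 Ω
X_C = 1/(ωC) = 2470 Ω
Parallel: admittances add. Y = 1/R + 1/(jωL) + jωC
Y = (0.000526 + j0.000363) S
|Y| = 0.000639 S → |Z| = 1/|Y| = 1560 Ω, ∠Z = −∠Y = -34.6°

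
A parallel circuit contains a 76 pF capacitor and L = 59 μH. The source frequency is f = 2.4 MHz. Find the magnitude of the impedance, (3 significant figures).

45300 Ω

ω = 2πf = 1.508e+07 rad/s
X_L = ωL = 890 Ω
X_C = 1/(ωC) = 873 Ω
Parallel: admittances add. Y = 1/(jωL) + jωC
Y = (0 + j2.21e-05) S
|Y| = 2.21e-05 S → |Z| = 1/|Y| = 45300 Ω, ∠Z = −∠Y = -90.0°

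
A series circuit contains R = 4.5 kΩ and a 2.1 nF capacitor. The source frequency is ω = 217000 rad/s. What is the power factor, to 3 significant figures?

0.899

X_C = 1/(ωC) = 2190 Ω
Z = 4500 − j2190 Ω
|Z| = √(4500² + 2190²) = 5010 Ω
∠Z = arctan(-2190/4500) = -26.0°
cos φ = cos(-26.0°) = 0.899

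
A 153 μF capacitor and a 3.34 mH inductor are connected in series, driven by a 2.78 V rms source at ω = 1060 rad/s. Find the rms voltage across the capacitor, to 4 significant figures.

X_L = ωL = 3.540 Ω
X_C = 1/(ωC) = 6.166 Ω
Net reactance X = X_L − X_C = -2.626 Ω
Z = − j2.626 Ω
|Z| = √(0² + 2.626²) = 2.626 Ω
I = V/|Z| = 1.059 A
V_C = I·|Z_C| = 1.059 × 6.166 = 6.529 V

6.529 V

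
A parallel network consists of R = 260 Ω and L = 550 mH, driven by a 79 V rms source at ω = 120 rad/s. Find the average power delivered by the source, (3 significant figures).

24.0 W

X_L = ωL = 66.0 Ω
Parallel: admittances add. Y = 1/R + 1/(jωL)
Y = (0.00385 − j0.0152) S
|Y| = 0.0156 S → |Z| = 1/|Y| = 64.0 Ω, ∠Z = −∠Y = 75.8°
I = V/|Z| = 1.23 A
P = VI cos φ = 79 × 1.23 × cos(75.8°) = 24.0 W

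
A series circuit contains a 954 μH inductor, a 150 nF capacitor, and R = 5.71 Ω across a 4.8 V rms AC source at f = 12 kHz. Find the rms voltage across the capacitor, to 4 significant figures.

24.32 V

ω = 2πf = 75400 rad/s
X_L = ωL = 71.93 Ω
X_C = 1/(ωC) = 88.42 Ω
Net reactance X = X_L − X_C = -16.49 Ω
Z = 5.710 − j16.49 Ω
|Z| = √(5.710² + 16.49²) = 17.45 Ω
I = V/|Z| = 275.1 mA
V_C = I·|Z_C| = 0.2751 × 88.42 = 24.32 V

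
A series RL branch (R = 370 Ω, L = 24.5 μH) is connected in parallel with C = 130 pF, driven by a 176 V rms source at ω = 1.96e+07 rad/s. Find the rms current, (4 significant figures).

281.3 mA

X_L = ωL = 480.2 Ω
X_C = 1/(ωC) = 392.5 Ω
Branch 1 (R+jX_L): Z₁ = 370.0 + j480.2 Ω, |Z₁| = 606.2 Ω
Branch 2 (−jX_C): Z₂ = −j392.5 Ω
Parallel: Z = Z₁Z₂/(Z₁+Z₂), |Z| = 625.7 Ω, ∠Z = -50.95°
I = V/|Z| = 176/625.7 = 281.3 mA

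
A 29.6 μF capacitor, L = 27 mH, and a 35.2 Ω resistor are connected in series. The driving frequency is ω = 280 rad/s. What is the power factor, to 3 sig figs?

X_L = ωL = 7.56 Ω
X_C = 1/(ωC) = 121 Ω
Net reactance X = X_L − X_C = -113 Ω
Z = 35.2 − j113 Ω
|Z| = √(35.2² + 113²) = 118 Ω
∠Z = arctan(-113/35.2) = -72.7°
cos φ = cos(-72.7°) = 0.297

0.297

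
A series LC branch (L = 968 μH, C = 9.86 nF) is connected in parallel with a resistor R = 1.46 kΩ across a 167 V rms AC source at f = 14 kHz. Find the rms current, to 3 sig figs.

ω = 2πf = 87960 rad/s
X_L = ωL = 85.1 Ω
X_C = 1/(ωC) = 1150 Ω
Branch 1: Z₁ = R = 1460 Ω
Branch 2 (series LC): Z₂ = j(X_L − X_C) = −j1070 Ω
Parallel: Z = Z₁Z₂/(Z₁+Z₂), |Z| = 862 Ω, ∠Z = -53.8°
I = V/|Z| = 167/862 = 194 mA

194 mA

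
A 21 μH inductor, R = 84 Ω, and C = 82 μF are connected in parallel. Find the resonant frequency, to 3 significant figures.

ω₀ = 1/√(LC) = 1/√(2.1e-05 × 8.2e-05) = 24100 rad/s
f₀ = ω₀/(2π) = 3.84 kHz

3.84 kHz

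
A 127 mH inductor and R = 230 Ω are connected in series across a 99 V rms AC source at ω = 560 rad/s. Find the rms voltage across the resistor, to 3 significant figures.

94.6 V

X_L = ωL = 71.1 Ω
Z = 230 + j71.1 Ω
|Z| = √(230² + 71.1²) = 241 Ω
I = V/|Z| = 411 mA
V_R = I·|Z_R| = 0.411 × 230 = 94.6 V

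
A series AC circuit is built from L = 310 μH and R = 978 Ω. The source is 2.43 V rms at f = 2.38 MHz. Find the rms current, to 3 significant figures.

ω = 2πf = 1.495e+07 rad/s
X_L = ωL = 4640 Ω
Z = 978 + j4640 Ω
|Z| = √(978² + 4640²) = 4740 Ω
I = V/|Z| = 2.43/4740 = 513 μA

513 μA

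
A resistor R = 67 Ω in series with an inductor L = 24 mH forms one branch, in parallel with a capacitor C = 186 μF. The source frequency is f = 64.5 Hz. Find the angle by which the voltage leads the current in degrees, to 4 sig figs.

-78.72°

ω = 2πf = 405.3 rad/s
X_L = ωL = 9.726 Ω
X_C = 1/(ωC) = 13.27 Ω
Branch 1 (R+jX_L): Z₁ = 67.00 + j9.726 Ω, |Z₁| = 67.70 Ω
Branch 2 (−jX_C): Z₂ = −j13.27 Ω
Parallel: Z = Z₁Z₂/(Z₁+Z₂), |Z| = 13.39 Ω, ∠Z = -78.72°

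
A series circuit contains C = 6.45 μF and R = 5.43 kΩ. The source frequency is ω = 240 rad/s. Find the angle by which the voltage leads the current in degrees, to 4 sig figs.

X_C = 1/(ωC) = 646.0 Ω
Z = 5430 − j646.0 Ω
|Z| = √(5430² + 646.0²) = 5468 Ω
∠Z = arctan(-646.0/5430) = -6.784°

-6.784°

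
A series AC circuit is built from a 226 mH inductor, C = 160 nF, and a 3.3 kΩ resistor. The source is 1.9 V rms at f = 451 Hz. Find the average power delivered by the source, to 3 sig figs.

ω = 2πf = 2834 rad/s
X_L = ωL = 640 Ω
X_C = 1/(ωC) = 2210 Ω
Net reactance X = X_L − X_C = -1570 Ω
Z = 3300 − j1570 Ω
|Z| = √(3300² + 1570²) = 3650 Ω
∠Z = arctan(-1570/3300) = -25.4°
I = V/|Z| = 520 μA
P = VI cos φ = 1.9 × 0.000520 × cos(-25.4°) = 893 μW

893 μW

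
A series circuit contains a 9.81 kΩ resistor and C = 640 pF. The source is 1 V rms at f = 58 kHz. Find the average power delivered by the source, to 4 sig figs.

ω = 2πf = 364400 rad/s
X_C = 1/(ωC) = 4288 Ω
Z = 9810 − j4288 Ω
|Z| = √(9810² + 4288²) = 10710 Ω
∠Z = arctan(-4288/9810) = -23.61°
I = V/|Z| = 93.41 μA
P = VI cos φ = 1 × 9.341e-05 × cos(-23.61°) = 85.59 μW

85.59 μW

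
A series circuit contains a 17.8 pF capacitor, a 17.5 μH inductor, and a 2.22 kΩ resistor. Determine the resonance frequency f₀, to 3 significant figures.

ω₀ = 1/√(LC) = 1/√(1.75e-05 × 1.78e-11) = 5.666e+07 rad/s
f₀ = ω₀/(2π) = 9.02 MHz

9.02 MHz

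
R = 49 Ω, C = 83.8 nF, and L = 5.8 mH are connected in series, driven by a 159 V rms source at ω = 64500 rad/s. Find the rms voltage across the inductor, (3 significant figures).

305 V

X_L = ωL = 374 Ω
X_C = 1/(ωC) = 185 Ω
Net reactance X = X_L − X_C = 189 Ω
Z = 49.0 + j189 Ω
|Z| = √(49.0² + 189²) = 195 Ω
I = V/|Z| = 814 mA
V_L = I·|Z_L| = 0.814 × 374 = 305 V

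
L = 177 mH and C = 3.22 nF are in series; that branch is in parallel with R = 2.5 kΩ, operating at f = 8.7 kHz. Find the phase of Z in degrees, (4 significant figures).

32.04°

ω = 2πf = 54660 rad/s
X_L = ωL = 9675 Ω
X_C = 1/(ωC) = 5681 Ω
Branch 1: Z₁ = R = 2500 Ω
Branch 2 (series LC): Z₂ = j(X_L − X_C) = j3994 Ω
Parallel: Z = Z₁Z₂/(Z₁+Z₂), |Z| = 2119 Ω, ∠Z = 32.04°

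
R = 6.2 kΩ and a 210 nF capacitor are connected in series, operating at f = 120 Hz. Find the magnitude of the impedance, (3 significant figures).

ω = 2πf = 754.0 rad/s
X_C = 1/(ωC) = 6320 Ω
Z = 6200 − j6320 Ω
|Z| = √(6200² + 6320²) = 8850 Ω

8850 Ω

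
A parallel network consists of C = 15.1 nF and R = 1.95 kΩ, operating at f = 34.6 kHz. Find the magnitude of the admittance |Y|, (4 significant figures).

ω = 2πf = 217400 rad/s
X_C = 1/(ωC) = 304.6 Ω
Parallel: admittances add. Y = 1/R + jωC
Y = (0.0005128 + j0.003283) S
|Y| = 0.003323 S → |Z| = 1/|Y| = 301.0 Ω, ∠Z = −∠Y = -81.12°

3.323 mS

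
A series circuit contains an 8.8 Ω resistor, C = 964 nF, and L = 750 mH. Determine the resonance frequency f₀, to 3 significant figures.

ω₀ = 1/√(LC) = 1/√(0.75 × 9.64e-07) = 1176 rad/s
f₀ = ω₀/(2π) = 187 Hz

187 Hz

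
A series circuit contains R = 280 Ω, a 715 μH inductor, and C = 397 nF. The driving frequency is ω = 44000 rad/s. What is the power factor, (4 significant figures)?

0.9958

X_L = ωL = 31.46 Ω
X_C = 1/(ωC) = 57.25 Ω
Net reactance X = X_L − X_C = -25.79 Ω
Z = 280.0 − j25.79 Ω
|Z| = √(280.0² + 25.79²) = 281.2 Ω
∠Z = arctan(-25.79/280.0) = -5.262°
cos φ = cos(-5.262°) = 0.9958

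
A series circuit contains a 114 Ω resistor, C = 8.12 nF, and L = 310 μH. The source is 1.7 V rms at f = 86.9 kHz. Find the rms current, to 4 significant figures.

13.37 mA

ω = 2πf = 546000 rad/s
X_L = ωL = 169.3 Ω
X_C = 1/(ωC) = 225.6 Ω
Net reactance X = X_L − X_C = -56.29 Ω
Z = 114.0 − j56.29 Ω
|Z| = √(114.0² + 56.29²) = 127.1 Ω
I = V/|Z| = 1.7/127.1 = 13.37 mA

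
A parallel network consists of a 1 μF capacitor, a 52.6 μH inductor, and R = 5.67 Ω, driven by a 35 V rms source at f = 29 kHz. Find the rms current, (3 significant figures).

ω = 2πf = 182200 rad/s
X_L = ωL = 9.58 Ω
X_C = 1/(ωC) = 5.49 Ω
Parallel: admittances add. Y = 1/R + 1/(jωL) + jωC
Y = (0.176 + j0.0779) S
|Y| = 0.193 S → |Z| = 1/|Y| = 5.19 Ω, ∠Z = −∠Y = -23.8°
I = V/|Z| = 35/5.19 = 6.75 A

6.75 A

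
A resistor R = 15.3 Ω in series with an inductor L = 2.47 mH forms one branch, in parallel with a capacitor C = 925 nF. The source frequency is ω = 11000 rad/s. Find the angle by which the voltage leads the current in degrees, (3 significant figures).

48.5°

X_L = ωL = 27.2 Ω
X_C = 1/(ωC) = 98.3 Ω
Branch 1 (R+jX_L): Z₁ = 15.3 + j27.2 Ω, |Z₁| = 31.2 Ω
Branch 2 (−jX_C): Z₂ = −j98.3 Ω
Parallel: Z = Z₁Z₂/(Z₁+Z₂), |Z| = 42.1 Ω, ∠Z = 48.5°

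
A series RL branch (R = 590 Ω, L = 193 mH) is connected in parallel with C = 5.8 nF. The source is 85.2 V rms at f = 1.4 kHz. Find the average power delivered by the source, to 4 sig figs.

1.326 W

ω = 2πf = 8796 rad/s
X_L = ωL = 1698 Ω
X_C = 1/(ωC) = 19600 Ω
Branch 1 (R+jX_L): Z₁ = 590.0 + j1698 Ω, |Z₁| = 1797 Ω
Branch 2 (−jX_C): Z₂ = −j19600 Ω
Parallel: Z = Z₁Z₂/(Z₁+Z₂), |Z| = 1967 Ω, ∠Z = 68.95°
I = V/|Z| = 43.32 mA
P = VI cos φ = 85.2 × 0.04332 × cos(68.95°) = 1.326 W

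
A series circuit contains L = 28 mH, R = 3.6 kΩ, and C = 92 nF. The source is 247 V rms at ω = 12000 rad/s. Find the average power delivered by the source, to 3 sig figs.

X_L = ωL = 336 Ω
X_C = 1/(ωC) = 906 Ω
Net reactance X = X_L − X_C = -570 Ω
Z = 3600 − j570 Ω
|Z| = √(3600² + 570²) = 3640 Ω
∠Z = arctan(-570/3600) = -8.99°
I = V/|Z| = 67.8 mA
P = VI cos φ = 247 × 0.0678 × cos(-8.99°) = 16.5 W

16.5 W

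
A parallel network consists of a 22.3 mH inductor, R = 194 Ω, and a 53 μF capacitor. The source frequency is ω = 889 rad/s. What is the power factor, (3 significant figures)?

X_L = ωL = 19.8 Ω
X_C = 1/(ωC) = 21.2 Ω
Parallel: admittances add. Y = 1/R + 1/(jωL) + jωC
Y = (0.00515 − j0.00333) S
|Y| = 0.00613 S → |Z| = 1/|Y| = 163 Ω, ∠Z = −∠Y = 32.8°
cos φ = cos(32.8°) = 0.840

0.840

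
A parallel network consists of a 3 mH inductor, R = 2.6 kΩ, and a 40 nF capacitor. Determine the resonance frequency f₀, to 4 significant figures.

ω₀ = 1/√(LC) = 1/√(0.003 × 4e-08) = 91290 rad/s
f₀ = ω₀/(2π) = 14.53 kHz

14.53 kHz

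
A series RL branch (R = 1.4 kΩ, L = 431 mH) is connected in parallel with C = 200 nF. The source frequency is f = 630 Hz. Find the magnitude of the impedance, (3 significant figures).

ω = 2πf = 3958 rad/s
X_L = ωL = 1710 Ω
X_C = 1/(ωC) = 1260 Ω
Branch 1 (R+jX_L): Z₁ = 1400 + j1710 Ω, |Z₁| = 2210 Ω
Branch 2 (−jX_C): Z₂ = −j1260 Ω
Parallel: Z = Z₁Z₂/(Z₁+Z₂), |Z| = 1900 Ω, ∠Z = -56.9°

1900 Ω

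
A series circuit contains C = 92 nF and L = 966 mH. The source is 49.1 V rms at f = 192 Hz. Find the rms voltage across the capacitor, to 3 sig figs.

ω = 2πf = 1206 rad/s
X_L = ωL = 1170 Ω
X_C = 1/(ωC) = 9010 Ω
Net reactance X = X_L − X_C = -7840 Ω
Z = − j7840 Ω
|Z| = √(0² + 7840²) = 7840 Ω
I = V/|Z| = 6.26 mA
V_C = I·|Z_C| = 0.00626 × 9010 = 56.4 V

56.4 V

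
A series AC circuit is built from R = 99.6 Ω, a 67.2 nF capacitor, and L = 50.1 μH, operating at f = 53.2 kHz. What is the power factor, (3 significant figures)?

0.963

ω = 2πf = 334300 rad/s
X_L = ωL = 16.7 Ω
X_C = 1/(ωC) = 44.5 Ω
Net reactance X = X_L − X_C = -27.8 Ω
Z = 99.6 − j27.8 Ω
|Z| = √(99.6² + 27.8²) = 103 Ω
∠Z = arctan(-27.8/99.6) = -15.6°
cos φ = cos(-15.6°) = 0.963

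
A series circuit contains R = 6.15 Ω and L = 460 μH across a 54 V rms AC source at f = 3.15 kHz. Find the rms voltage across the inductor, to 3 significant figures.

ω = 2πf = 19790 rad/s
X_L = ωL = 9.10 Ω
Z = 6.15 + j9.10 Ω
|Z| = √(6.15² + 9.10²) = 11.0 Ω
I = V/|Z| = 4.91 A
V_L = I·|Z_L| = 4.91 × 9.10 = 44.7 V

44.7 V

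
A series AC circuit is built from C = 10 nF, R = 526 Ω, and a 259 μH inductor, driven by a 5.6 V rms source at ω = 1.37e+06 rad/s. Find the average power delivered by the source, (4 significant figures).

X_L = ωL = 354.8 Ω
X_C = 1/(ωC) = 72.99 Ω
Net reactance X = X_L − X_C = 281.8 Ω
Z = 526.0 + j281.8 Ω
|Z| = √(526.0² + 281.8²) = 596.7 Ω
∠Z = arctan(281.8/526.0) = 28.18°
I = V/|Z| = 9.384 mA
P = VI cos φ = 5.6 × 0.009384 × cos(28.18°) = 46.32 mW

46.32 mW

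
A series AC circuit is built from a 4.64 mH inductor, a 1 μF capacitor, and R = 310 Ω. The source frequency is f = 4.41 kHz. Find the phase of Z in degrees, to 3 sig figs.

16.6°

ω = 2πf = 27710 rad/s
X_L = ωL = 129 Ω
X_C = 1/(ωC) = 36.1 Ω
Net reactance X = X_L − X_C = 92.5 Ω
Z = 310 + j92.5 Ω
|Z| = √(310² + 92.5²) = 324 Ω
∠Z = arctan(92.5/310) = 16.6°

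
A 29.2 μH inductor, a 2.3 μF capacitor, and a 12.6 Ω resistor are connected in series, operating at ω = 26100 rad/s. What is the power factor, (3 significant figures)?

X_L = ωL = 0.762 Ω
X_C = 1/(ωC) = 16.7 Ω
Net reactance X = X_L − X_C = -15.9 Ω
Z = 12.6 − j15.9 Ω
|Z| = √(12.6² + 15.9²) = 20.3 Ω
∠Z = arctan(-15.9/12.6) = -51.6°
cos φ = cos(-51.6°) = 0.621

0.621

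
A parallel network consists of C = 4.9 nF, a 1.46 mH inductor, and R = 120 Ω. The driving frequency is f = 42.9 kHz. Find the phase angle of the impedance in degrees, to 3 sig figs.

8.33°

ω = 2πf = 269500 rad/s
X_L = ωL = 394 Ω
X_C = 1/(ωC) = 757 Ω
Parallel: admittances add. Y = 1/R + 1/(jωL) + jωC
Y = (0.00833 − j0.00122) S
|Y| = 0.00842 S → |Z| = 1/|Y| = 119 Ω, ∠Z = −∠Y = 8.33°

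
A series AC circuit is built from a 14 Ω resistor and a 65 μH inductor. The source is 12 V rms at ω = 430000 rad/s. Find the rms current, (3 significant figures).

X_L = ωL = 27.9 Ω
Z = 14.0 + j27.9 Ω
|Z| = √(14.0² + 27.9²) = 31.3 Ω
I = V/|Z| = 12/31.3 = 384 mA

384 mA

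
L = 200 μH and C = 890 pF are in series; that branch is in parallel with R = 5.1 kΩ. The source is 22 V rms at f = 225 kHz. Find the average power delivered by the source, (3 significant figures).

94.9 mW

ω = 2πf = 1.414e+06 rad/s
X_L = ωL = 283 Ω
X_C = 1/(ωC) = 795 Ω
Branch 1: Z₁ = R = 5100 Ω
Branch 2 (series LC): Z₂ = j(X_L − X_C) = −j512 Ω
Parallel: Z = Z₁Z₂/(Z₁+Z₂), |Z| = 509 Ω, ∠Z = -84.3°
I = V/|Z| = 43.2 mA
P = VI cos φ = 22 × 0.0432 × cos(-84.3°) = 94.9 mW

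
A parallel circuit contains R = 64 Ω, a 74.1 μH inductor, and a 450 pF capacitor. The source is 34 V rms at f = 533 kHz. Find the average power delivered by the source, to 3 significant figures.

ω = 2πf = 3.349e+06 rad/s
X_L = ωL = 248 Ω
X_C = 1/(ωC) = 664 Ω
Parallel: admittances add. Y = 1/R + 1/(jωL) + jωC
Y = (0.0156 − j0.00252) S
|Y| = 0.0158 S → |Z| = 1/|Y| = 63.2 Ω, ∠Z = −∠Y = 9.17°
I = V/|Z| = 538 mA
P = VI cos φ = 34 × 0.538 × cos(9.17°) = 18.1 W

18.1 W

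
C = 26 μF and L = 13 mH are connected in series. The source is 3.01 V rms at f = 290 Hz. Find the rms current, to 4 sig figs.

ω = 2πf = 1822 rad/s
X_L = ωL = 23.69 Ω
X_C = 1/(ωC) = 21.11 Ω
Net reactance X = X_L − X_C = 2.580 Ω
Z = j2.580 Ω
|Z| = √(0² + 2.580²) = 2.580 Ω
I = V/|Z| = 3.01/2.580 = 1.167 A

1.167 A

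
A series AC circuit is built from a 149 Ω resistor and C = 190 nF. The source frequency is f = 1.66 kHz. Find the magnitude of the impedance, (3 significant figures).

526 Ω

ω = 2πf = 10430 rad/s
X_C = 1/(ωC) = 505 Ω
Z = 149 − j505 Ω
|Z| = √(149² + 505²) = 526 Ω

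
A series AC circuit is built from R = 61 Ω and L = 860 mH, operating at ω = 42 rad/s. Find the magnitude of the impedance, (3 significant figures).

X_L = ωL = 36.1 Ω
Z = 61.0 + j36.1 Ω
|Z| = √(61.0² + 36.1²) = 70.9 Ω

70.9 Ω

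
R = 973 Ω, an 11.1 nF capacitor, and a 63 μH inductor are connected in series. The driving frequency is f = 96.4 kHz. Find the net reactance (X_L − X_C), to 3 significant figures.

-111 Ω

ω = 2πf = 605700 rad/s
X_L = ωL = 38.2 Ω
X_C = 1/(ωC) = 149 Ω
X = 38.2 − 149 = -111 Ω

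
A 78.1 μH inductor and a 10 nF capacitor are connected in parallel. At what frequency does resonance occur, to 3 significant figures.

180 kHz

ω₀ = 1/√(LC) = 1/√(7.81e-05 × 1e-08) = 1.132e+06 rad/s
f₀ = ω₀/(2π) = 180 kHz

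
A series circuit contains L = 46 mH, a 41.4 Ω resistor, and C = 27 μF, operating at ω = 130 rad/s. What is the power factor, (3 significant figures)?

0.147

X_L = ωL = 5.98 Ω
X_C = 1/(ωC) = 285 Ω
Net reactance X = X_L − X_C = -279 Ω
Z = 41.4 − j279 Ω
|Z| = √(41.4² + 279²) = 282 Ω
∠Z = arctan(-279/41.4) = -81.6°
cos φ = cos(-81.6°) = 0.147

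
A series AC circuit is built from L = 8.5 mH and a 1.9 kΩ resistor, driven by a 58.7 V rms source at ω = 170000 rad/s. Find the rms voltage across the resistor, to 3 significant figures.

X_L = ωL = 1440 Ω
Z = 1900 + j1440 Ω
|Z| = √(1900² + 1440²) = 2390 Ω
I = V/|Z| = 24.6 mA
V_R = I·|Z_R| = 0.0246 × 1900 = 46.7 V

46.7 V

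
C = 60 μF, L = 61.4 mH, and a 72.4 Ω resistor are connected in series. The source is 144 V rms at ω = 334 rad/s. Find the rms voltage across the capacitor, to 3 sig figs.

92.0 V

X_L = ωL = 20.5 Ω
X_C = 1/(ωC) = 49.9 Ω
Net reactance X = X_L − X_C = -29.4 Ω
Z = 72.4 − j29.4 Ω
|Z| = √(72.4² + 29.4²) = 78.1 Ω
I = V/|Z| = 1.84 A
V_C = I·|Z_C| = 1.84 × 49.9 = 92.0 V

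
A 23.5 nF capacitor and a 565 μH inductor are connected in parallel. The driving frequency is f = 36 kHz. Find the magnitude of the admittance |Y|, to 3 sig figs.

2.51 mS

ω = 2πf = 226200 rad/s
X_L = ωL = 128 Ω
X_C = 1/(ωC) = 188 Ω
Parallel: admittances add. Y = 1/(jωL) + jωC
Y = (0 − j0.00251) S
|Y| = 0.00251 S → |Z| = 1/|Y| = 399 Ω, ∠Z = −∠Y = 90.0°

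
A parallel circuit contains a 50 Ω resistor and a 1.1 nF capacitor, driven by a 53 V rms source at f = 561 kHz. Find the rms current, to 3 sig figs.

ω = 2πf = 3.525e+06 rad/s
X_C = 1/(ωC) = 258 Ω
Parallel: admittances add. Y = 1/R + jωC
Y = (0.0200 + j0.00388) S
|Y| = 0.0204 S → |Z| = 1/|Y| = 49.1 Ω, ∠Z = −∠Y = -11.0°
I = V/|Z| = 53/49.1 = 1.08 A

1.08 A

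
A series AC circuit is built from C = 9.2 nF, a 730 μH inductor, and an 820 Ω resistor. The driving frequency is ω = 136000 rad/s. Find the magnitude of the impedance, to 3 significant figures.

X_L = ωL = 99.3 Ω
X_C = 1/(ωC) = 799 Ω
Net reactance X = X_L − X_C = -700 Ω
Z = 820 − j700 Ω
|Z| = √(820² + 700²) = 1080 Ω

1080 Ω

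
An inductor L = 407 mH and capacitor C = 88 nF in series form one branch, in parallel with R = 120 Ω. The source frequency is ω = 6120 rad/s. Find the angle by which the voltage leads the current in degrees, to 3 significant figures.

10.7°

X_L = ωL = 2490 Ω
X_C = 1/(ωC) = 1860 Ω
Branch 1: Z₁ = R = 120 Ω
Branch 2 (series LC): Z₂ = j(X_L − X_C) = j634 Ω
Parallel: Z = Z₁Z₂/(Z₁+Z₂), |Z| = 118 Ω, ∠Z = 10.7°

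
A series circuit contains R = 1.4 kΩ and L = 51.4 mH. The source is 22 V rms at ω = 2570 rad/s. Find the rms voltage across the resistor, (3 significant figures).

21.9 V

X_L = ωL = 132 Ω
Z = 1400 + j132 Ω
|Z| = √(1400² + 132²) = 1410 Ω
I = V/|Z| = 15.6 mA
V_R = I·|Z_R| = 0.0156 × 1400 = 21.9 V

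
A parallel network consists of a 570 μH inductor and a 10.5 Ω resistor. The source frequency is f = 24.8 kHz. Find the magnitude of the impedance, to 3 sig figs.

ω = 2πf = 155800 rad/s
X_L = ωL = 88.8 Ω
Parallel: admittances add. Y = 1/R + 1/(jωL)
Y = (0.0952 − j0.0113) S
|Y| = 0.0959 S → |Z| = 1/|Y| = 10.4 Ω, ∠Z = −∠Y = 6.74°

10.4 Ω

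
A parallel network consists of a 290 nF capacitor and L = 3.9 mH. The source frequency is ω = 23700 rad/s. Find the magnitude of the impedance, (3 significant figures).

253 Ω

X_L = ωL = 92.4 Ω
X_C = 1/(ωC) = 145 Ω
Parallel: admittances add. Y = 1/(jωL) + jωC
Y = (0 − j0.00395) S
|Y| = 0.00395 S → |Z| = 1/|Y| = 253 Ω, ∠Z = −∠Y = 90.0°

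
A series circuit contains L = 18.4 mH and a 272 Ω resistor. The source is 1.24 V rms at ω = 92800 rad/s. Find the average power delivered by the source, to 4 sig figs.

X_L = ωL = 1708 Ω
Z = 272.0 + j1708 Ω
|Z| = √(272.0² + 1708²) = 1729 Ω
∠Z = arctan(1708/272.0) = 80.95°
I = V/|Z| = 717.2 μA
P = VI cos φ = 1.24 × 0.0007172 × cos(80.95°) = 139.9 μW

139.9 μW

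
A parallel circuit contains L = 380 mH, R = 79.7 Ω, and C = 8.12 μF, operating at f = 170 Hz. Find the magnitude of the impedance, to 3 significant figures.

71.4 Ω

ω = 2πf = 1068 rad/s
X_L = ωL = 406 Ω
X_C = 1/(ωC) = 115 Ω
Parallel: admittances add. Y = 1/R + 1/(jωL) + jωC
Y = (0.0125 + j0.00621) S
|Y| = 0.0140 S → |Z| = 1/|Y| = 71.4 Ω, ∠Z = −∠Y = -26.3°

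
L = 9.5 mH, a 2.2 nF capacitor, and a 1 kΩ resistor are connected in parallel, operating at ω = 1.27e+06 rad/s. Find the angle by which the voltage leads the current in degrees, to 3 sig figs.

-69.8°

X_L = ωL = 12100 Ω
X_C = 1/(ωC) = 358 Ω
Parallel: admittances add. Y = 1/R + 1/(jωL) + jωC
Y = (0.00100 + j0.00271) S
|Y| = 0.00289 S → |Z| = 1/|Y| = 346 Ω, ∠Z = −∠Y = -69.8°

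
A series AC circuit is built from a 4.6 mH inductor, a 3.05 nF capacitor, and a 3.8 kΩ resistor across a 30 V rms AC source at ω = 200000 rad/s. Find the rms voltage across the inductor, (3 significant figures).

7.14 V

X_L = ωL = 920 Ω
X_C = 1/(ωC) = 1640 Ω
Net reactance X = X_L − X_C = -719 Ω
Z = 3800 − j719 Ω
|Z| = √(3800² + 719²) = 3870 Ω
I = V/|Z| = 7.76 mA
V_L = I·|Z_L| = 0.00776 × 920 = 7.14 V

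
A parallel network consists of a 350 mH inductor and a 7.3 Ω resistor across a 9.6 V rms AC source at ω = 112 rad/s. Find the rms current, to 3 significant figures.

1.34 A

X_L = ωL = 39.2 Ω
Parallel: admittances add. Y = 1/R + 1/(jωL)
Y = (0.137 − j0.0255) S
|Y| = 0.139 S → |Z| = 1/|Y| = 7.18 Ω, ∠Z = −∠Y = 10.5°
I = V/|Z| = 9.6/7.18 = 1.34 A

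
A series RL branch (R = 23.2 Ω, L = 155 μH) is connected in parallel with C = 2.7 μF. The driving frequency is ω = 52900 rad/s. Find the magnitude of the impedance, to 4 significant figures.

X_L = ωL = 8.200 Ω
X_C = 1/(ωC) = 7.001 Ω
Branch 1 (R+jX_L): Z₁ = 23.20 + j8.200 Ω, |Z₁| = 24.61 Ω
Branch 2 (−jX_C): Z₂ = −j7.001 Ω
Parallel: Z = Z₁Z₂/(Z₁+Z₂), |Z| = 7.416 Ω, ∠Z = -73.49°

7.416 Ω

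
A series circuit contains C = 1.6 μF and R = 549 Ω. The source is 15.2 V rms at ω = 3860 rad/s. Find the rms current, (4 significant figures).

26.56 mA

X_C = 1/(ωC) = 161.9 Ω
Z = 549.0 − j161.9 Ω
|Z| = √(549.0² + 161.9²) = 572.4 Ω
I = V/|Z| = 15.2/572.4 = 26.56 mA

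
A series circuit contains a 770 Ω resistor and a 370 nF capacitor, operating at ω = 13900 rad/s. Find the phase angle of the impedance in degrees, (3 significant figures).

-14.2°

X_C = 1/(ωC) = 194 Ω
Z = 770 − j194 Ω
|Z| = √(770² + 194²) = 794 Ω
∠Z = arctan(-194/770) = -14.2°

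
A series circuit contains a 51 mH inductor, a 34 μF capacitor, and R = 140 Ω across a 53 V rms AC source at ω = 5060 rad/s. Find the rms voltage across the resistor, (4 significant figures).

25.72 V

X_L = ωL = 258.1 Ω
X_C = 1/(ωC) = 5.813 Ω
Net reactance X = X_L − X_C = 252.2 Ω
Z = 140.0 + j252.2 Ω
|Z| = √(140.0² + 252.2²) = 288.5 Ω
I = V/|Z| = 183.7 mA
V_R = I·|Z_R| = 0.1837 × 140.0 = 25.72 V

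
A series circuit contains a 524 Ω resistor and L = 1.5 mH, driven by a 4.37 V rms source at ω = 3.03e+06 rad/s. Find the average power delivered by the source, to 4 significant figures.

X_L = ωL = 4545 Ω
Z = 524.0 + j4545 Ω
|Z| = √(524.0² + 4545²) = 4575 Ω
∠Z = arctan(4545/524.0) = 83.42°
I = V/|Z| = 955.2 μA
P = VI cos φ = 4.37 × 0.0009552 × cos(83.42°) = 478.1 μW

478.1 μW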